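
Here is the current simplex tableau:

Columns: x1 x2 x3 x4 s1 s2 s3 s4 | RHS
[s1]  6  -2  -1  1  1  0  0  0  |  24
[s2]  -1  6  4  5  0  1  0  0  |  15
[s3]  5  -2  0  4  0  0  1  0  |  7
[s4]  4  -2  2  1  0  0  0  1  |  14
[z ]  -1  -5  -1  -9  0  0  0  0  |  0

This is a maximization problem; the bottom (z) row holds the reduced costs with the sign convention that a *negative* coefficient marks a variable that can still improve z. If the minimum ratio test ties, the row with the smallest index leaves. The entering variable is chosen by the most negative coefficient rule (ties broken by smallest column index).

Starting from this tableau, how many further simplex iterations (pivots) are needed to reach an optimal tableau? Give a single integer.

2

pivot: x4 in, s3 out → z = 63/4
pivot: x2 in, s2 out → z = 773/34
No improving column remains; optimal.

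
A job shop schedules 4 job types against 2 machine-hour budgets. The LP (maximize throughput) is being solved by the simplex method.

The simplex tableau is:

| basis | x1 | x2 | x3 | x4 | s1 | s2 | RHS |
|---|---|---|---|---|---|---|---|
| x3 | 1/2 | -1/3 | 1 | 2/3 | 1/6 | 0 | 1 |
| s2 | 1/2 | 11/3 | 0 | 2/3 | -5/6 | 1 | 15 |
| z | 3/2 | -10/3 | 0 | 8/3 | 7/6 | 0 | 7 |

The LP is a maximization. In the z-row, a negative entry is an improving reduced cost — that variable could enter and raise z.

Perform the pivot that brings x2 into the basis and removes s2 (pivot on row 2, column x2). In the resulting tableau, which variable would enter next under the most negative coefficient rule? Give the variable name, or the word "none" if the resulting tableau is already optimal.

none

Pivot element 11/3. New z-row = old z-row − (-10/3)·(row 2/(11/3)).
Updated z-row coefficients: x1: 43/22, x2: 0, x3: 0, x4: 36/11, s1: 9/22, s2: 10/11.
No coefficient is strictly negative; the tableau after this pivot is optimal.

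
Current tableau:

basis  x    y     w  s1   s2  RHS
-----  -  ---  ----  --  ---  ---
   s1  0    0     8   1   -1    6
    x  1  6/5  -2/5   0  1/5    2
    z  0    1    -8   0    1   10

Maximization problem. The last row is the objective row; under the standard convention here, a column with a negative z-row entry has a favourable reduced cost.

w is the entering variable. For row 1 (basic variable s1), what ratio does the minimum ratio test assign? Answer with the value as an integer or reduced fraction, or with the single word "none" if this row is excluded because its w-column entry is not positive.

3/4

Ratio = RHS / (w entry) = 6 / 8 = 3/4.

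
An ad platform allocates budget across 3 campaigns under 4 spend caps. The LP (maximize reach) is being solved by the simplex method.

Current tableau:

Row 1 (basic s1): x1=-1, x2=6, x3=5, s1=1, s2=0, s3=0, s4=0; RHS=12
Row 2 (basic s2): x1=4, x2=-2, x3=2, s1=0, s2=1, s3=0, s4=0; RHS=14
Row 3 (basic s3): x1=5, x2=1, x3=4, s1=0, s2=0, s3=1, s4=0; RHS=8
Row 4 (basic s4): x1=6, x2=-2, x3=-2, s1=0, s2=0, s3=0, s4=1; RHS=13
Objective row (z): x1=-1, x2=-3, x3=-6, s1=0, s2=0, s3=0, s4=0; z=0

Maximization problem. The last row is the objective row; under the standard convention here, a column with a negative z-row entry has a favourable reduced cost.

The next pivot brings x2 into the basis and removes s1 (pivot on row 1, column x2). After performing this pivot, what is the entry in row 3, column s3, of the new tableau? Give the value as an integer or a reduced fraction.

1

Pivot element is row 1, column x2: 6.
Normalize row 1: new (row 1, s3) = 0/6 = 0.
row 3 ← row 3 − 1·(new row 1): 1 − 1·0 = 1.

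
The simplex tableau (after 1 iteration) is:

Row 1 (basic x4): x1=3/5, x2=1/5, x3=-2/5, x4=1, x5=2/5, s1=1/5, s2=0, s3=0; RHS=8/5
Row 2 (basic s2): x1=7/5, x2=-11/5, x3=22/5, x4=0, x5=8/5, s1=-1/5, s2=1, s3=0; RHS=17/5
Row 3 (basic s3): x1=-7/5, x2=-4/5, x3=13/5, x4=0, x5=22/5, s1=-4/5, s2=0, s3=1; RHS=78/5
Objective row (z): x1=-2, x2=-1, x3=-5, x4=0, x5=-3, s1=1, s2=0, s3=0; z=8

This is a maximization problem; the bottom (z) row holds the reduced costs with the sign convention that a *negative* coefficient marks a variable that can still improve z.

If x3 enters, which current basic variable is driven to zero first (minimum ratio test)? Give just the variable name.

s2

Ratios: row 1 (x4): entry -2/5 ≤ 0, skip; row 2 (s2): (17/5)/(22/5) = 17/22; row 3 (s3): (78/5)/(13/5) = 6.
Minimum ratio 17/22 is in the s2 row, so s2 leaves.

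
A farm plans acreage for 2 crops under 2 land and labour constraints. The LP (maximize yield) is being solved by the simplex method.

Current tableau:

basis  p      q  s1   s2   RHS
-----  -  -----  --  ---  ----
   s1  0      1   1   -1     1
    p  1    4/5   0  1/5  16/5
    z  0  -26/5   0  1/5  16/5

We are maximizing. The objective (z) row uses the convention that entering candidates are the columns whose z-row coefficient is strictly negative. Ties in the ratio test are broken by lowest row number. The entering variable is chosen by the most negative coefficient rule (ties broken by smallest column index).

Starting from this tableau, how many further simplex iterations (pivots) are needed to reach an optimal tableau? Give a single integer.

2

pivot: q in, s1 out → z = 42/5
pivot: s2 in, p out → z = 102/5
No improving column remains; optimal.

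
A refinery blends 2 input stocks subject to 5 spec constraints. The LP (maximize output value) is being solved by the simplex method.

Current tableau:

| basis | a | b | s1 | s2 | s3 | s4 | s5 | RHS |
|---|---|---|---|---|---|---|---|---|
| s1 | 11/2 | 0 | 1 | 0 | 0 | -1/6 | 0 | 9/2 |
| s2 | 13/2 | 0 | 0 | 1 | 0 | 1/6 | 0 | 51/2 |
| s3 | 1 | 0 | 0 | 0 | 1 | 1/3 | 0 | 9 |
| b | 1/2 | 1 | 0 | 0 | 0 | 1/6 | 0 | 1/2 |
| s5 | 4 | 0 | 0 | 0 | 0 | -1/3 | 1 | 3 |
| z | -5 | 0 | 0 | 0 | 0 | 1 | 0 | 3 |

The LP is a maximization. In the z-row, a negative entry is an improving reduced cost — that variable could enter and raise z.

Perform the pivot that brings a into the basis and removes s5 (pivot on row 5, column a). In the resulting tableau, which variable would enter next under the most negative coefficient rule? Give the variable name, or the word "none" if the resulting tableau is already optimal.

none

Pivot element 4. New z-row = old z-row − (-5)·(row 5/4).
Updated z-row coefficients: a: 0, b: 0, s1: 0, s2: 0, s3: 0, s4: 7/12, s5: 5/4.
No coefficient is strictly negative; the tableau after this pivot is optimal.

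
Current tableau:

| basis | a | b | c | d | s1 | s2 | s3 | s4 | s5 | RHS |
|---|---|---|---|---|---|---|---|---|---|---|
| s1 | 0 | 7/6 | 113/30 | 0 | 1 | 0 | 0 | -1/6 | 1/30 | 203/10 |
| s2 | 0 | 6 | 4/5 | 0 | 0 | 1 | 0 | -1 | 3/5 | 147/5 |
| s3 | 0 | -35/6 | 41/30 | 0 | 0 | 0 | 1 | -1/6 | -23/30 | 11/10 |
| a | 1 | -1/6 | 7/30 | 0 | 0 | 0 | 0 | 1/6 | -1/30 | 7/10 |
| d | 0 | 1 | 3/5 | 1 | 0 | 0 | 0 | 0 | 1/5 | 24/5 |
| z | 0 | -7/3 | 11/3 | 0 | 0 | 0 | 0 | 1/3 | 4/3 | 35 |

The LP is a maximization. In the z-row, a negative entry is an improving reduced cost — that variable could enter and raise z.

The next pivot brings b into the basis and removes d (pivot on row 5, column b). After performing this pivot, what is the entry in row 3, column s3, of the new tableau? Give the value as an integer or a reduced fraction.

1

Pivot element is row 5, column b: 1.
Normalize row 5: new (row 5, s3) = 0/1 = 0.
row 3 ← row 3 − (-35/6)·(new row 5): 1 − (-35/6)·0 = 1.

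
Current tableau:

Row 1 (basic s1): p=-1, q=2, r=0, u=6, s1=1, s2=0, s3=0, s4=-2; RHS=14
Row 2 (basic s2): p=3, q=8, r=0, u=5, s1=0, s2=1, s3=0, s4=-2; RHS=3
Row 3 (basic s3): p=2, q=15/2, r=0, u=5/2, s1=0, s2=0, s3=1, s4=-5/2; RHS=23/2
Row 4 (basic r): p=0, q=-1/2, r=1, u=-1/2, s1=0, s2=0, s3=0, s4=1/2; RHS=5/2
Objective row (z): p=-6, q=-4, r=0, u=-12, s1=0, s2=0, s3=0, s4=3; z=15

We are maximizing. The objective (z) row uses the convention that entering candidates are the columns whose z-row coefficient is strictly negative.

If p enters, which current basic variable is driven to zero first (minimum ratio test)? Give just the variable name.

s2

Ratios: row 1 (s1): entry -1 ≤ 0, skip; row 2 (s2): 3/3 = 1; row 3 (s3): (23/2)/2 = 23/4; row 4 (r): entry 0 ≤ 0, skip.
Minimum ratio 1 is in the s2 row, so s2 leaves.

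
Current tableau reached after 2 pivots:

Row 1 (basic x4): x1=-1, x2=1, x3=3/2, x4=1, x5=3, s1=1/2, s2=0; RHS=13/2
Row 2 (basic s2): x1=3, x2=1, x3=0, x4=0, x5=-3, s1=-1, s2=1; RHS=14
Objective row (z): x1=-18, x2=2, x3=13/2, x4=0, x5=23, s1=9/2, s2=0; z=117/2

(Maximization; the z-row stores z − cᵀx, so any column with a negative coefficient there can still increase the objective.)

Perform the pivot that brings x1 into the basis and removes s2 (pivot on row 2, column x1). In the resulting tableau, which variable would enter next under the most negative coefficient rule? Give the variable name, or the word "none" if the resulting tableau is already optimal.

s1

Pivot element 3. New z-row = old z-row − (-18)·(row 2/3).
Updated z-row coefficients: x1: 0, x2: 8, x3: 13/2, x4: 0, x5: 5, s1: -3/2, s2: 6.
The most negative is -3/2 in column s1, so s1 would enter next.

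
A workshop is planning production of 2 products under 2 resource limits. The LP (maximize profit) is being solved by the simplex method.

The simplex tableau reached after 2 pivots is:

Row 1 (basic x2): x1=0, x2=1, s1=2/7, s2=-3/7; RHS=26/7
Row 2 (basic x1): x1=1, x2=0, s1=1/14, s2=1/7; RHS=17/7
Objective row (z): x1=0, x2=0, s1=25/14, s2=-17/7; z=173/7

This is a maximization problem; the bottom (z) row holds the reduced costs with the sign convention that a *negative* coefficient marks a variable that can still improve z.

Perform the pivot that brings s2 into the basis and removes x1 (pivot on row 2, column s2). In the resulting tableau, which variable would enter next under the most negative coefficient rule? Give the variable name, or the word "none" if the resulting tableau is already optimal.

none

Pivot element 1/7. New z-row = old z-row − (-17/7)·(row 2/(1/7)).
Updated z-row coefficients: x1: 17, x2: 0, s1: 3, s2: 0.
No coefficient is strictly negative; the tableau after this pivot is optimal.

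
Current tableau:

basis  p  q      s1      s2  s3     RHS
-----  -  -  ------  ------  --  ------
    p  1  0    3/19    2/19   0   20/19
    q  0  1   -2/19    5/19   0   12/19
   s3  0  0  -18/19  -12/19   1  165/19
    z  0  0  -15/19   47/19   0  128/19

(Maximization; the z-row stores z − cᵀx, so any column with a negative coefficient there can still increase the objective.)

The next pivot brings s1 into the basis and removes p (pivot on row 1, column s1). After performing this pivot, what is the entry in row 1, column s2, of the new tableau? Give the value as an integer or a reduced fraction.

2/3

Pivot element is row 1, column s1: 3/19.
Normalize row 1: new (row 1, s2) = (2/19)/(3/19) = 2/3.
Row 1 is the pivot row, so the entry is 2/3.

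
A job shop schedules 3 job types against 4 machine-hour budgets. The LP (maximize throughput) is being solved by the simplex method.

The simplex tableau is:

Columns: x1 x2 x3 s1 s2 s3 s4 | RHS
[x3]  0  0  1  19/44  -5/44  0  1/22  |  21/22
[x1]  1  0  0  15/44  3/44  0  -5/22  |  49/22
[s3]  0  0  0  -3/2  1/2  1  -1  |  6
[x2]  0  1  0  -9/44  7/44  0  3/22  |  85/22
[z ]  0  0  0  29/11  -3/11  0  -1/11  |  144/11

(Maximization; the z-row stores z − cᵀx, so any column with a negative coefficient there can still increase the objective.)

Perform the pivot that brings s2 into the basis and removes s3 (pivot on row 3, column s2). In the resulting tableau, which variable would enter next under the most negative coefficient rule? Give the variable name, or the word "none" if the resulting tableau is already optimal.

s4

Pivot element 1/2. New z-row = old z-row − (-3/11)·(row 3/(1/2)).
Updated z-row coefficients: x1: 0, x2: 0, x3: 0, s1: 20/11, s2: 0, s3: 6/11, s4: -7/11.
The most negative is -7/11 in column s4, so s4 would enter next.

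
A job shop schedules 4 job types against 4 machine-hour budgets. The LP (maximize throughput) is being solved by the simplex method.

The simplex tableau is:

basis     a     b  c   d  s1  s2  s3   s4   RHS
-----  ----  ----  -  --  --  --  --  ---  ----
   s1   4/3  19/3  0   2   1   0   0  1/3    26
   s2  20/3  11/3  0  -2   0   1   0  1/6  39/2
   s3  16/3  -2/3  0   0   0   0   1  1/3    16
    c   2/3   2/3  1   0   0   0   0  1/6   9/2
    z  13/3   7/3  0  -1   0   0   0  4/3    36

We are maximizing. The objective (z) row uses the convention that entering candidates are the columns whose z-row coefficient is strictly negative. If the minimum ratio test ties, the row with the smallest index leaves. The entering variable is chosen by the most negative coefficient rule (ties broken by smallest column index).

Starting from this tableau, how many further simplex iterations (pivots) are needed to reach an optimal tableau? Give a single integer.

1

pivot: d in, s1 out → z = 49
No improving column remains; optimal.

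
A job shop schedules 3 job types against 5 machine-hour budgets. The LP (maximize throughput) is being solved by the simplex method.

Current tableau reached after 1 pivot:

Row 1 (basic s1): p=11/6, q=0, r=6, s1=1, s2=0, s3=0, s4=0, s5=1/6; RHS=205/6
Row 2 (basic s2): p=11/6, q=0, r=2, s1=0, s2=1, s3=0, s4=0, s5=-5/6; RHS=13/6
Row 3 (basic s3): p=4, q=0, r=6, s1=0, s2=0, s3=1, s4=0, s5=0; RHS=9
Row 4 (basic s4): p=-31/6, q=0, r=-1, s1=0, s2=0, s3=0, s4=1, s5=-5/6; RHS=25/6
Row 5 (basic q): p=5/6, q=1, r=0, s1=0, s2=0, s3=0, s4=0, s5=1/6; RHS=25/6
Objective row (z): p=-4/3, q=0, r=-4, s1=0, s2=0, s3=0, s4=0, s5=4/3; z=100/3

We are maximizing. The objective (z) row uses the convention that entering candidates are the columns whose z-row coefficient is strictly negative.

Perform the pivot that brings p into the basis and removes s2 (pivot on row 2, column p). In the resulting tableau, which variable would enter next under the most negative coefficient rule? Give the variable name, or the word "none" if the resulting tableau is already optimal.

Pivot element 11/6. New z-row = old z-row − (-4/3)·(row 2/(11/6)).
Updated z-row coefficients: p: 0, q: 0, r: -28/11, s1: 0, s2: 8/11, s3: 0, s4: 0, s5: 8/11.
The most negative is -28/11 in column r, so r would enter next.

r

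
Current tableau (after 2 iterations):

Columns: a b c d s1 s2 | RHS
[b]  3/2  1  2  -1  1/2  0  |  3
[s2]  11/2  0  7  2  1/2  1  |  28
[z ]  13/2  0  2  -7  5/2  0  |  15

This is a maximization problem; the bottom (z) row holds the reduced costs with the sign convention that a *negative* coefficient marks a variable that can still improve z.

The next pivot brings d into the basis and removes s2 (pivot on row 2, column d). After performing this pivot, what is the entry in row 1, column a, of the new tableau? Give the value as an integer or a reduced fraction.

Pivot element is row 2, column d: 2.
Normalize row 2: new (row 2, a) = (11/2)/2 = 11/4.
row 1 ← row 1 − (-1)·(new row 2): 3/2 − (-1)·(11/4) = 17/4.

17/4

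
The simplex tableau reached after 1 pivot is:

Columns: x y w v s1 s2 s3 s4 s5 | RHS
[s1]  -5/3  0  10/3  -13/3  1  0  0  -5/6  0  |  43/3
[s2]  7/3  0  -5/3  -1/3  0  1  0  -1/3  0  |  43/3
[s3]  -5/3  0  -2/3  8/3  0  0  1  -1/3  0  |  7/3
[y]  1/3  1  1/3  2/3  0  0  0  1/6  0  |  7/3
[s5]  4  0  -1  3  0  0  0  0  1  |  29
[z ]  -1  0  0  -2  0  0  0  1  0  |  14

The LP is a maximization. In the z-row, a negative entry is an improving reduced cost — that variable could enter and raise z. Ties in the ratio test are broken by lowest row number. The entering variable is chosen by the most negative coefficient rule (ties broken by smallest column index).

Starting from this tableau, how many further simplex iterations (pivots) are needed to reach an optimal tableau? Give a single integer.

2

pivot: v in, s3 out → z = 63/4
pivot: x in, y out → z = 21
No improving column remains; optimal.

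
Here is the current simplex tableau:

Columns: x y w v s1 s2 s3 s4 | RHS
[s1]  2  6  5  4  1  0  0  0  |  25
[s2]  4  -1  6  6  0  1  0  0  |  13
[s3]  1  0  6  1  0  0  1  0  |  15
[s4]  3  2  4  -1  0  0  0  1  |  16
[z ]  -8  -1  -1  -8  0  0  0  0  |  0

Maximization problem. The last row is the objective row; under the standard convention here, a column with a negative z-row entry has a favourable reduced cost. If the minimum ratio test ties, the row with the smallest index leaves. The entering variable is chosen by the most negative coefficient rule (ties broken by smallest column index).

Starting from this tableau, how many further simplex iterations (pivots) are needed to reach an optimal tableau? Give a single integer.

pivot: x in, s2 out → z = 26
pivot: y in, s4 out → z = 361/11
pivot: v in, s1 out → z = 2568/77
No improving column remains; optimal.

3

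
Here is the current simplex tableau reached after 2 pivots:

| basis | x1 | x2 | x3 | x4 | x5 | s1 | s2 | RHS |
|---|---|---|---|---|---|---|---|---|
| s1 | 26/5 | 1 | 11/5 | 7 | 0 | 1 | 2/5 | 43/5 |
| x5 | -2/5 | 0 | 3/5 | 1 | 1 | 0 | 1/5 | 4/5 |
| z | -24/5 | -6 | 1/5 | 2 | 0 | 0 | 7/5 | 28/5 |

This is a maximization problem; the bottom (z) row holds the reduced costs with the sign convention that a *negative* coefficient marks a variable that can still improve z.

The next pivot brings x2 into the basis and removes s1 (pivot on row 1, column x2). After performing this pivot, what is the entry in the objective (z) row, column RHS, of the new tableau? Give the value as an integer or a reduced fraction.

Pivot element is row 1, column x2: 1.
Normalize row 1: new (row 1, RHS) = (43/5)/1 = 43/5.
z-row ← z-row − (-6)·(new row 1): 28/5 − (-6)·(43/5) = 286/5.

286/5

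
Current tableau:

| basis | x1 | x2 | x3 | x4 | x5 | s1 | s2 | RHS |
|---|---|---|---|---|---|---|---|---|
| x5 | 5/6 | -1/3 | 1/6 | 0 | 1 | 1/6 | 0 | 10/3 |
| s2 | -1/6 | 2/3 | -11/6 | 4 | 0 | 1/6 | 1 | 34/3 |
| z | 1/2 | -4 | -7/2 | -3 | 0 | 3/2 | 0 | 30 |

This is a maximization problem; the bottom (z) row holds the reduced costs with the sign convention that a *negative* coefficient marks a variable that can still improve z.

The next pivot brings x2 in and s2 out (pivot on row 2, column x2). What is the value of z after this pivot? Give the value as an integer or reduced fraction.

98

Minimum ratio for x2: (34/3)/(2/3) = 17.
z changes by −(z-row coeff of x2)·ratio = −(-4)·17 = 68.
New z = 30 + 68 = 98.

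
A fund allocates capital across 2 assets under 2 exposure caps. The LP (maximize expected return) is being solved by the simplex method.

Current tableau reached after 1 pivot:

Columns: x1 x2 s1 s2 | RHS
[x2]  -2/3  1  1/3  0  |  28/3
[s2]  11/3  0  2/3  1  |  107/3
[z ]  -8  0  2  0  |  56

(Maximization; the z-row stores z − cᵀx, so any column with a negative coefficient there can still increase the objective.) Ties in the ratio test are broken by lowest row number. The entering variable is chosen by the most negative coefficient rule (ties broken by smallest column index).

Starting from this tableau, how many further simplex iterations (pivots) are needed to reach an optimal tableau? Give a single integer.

1

pivot: x1 in, s2 out → z = 1472/11
No improving column remains; optimal.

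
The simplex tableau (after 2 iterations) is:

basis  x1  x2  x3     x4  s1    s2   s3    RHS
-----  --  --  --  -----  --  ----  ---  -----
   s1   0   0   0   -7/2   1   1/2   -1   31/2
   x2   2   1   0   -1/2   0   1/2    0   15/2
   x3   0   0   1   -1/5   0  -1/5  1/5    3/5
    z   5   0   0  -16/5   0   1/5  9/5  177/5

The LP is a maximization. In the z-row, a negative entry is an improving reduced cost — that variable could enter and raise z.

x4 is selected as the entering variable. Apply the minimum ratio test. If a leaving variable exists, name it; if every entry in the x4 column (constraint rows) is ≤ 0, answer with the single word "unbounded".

unbounded

x4-column entries: row 1: -7/2, row 2: -1/2, row 3: -1/5. All ≤ 0, so x4 can increase without bound; the LP is unbounded in this direction.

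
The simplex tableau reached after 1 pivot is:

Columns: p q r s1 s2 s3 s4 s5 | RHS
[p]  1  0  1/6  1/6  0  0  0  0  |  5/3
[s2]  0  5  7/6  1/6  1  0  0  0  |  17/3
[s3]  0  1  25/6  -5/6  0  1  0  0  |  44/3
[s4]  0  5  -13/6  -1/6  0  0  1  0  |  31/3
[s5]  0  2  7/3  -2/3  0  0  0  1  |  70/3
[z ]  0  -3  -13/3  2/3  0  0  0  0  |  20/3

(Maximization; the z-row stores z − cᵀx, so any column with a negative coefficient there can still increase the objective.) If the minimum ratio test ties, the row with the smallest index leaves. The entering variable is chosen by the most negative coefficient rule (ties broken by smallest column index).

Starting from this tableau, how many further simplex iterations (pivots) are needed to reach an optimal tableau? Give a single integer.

3

pivot: r in, s3 out → z = 548/25
pivot: q in, s2 out → z = 2663/118
pivot: s1 in, q out → z = 227/10
No improving column remains; optimal.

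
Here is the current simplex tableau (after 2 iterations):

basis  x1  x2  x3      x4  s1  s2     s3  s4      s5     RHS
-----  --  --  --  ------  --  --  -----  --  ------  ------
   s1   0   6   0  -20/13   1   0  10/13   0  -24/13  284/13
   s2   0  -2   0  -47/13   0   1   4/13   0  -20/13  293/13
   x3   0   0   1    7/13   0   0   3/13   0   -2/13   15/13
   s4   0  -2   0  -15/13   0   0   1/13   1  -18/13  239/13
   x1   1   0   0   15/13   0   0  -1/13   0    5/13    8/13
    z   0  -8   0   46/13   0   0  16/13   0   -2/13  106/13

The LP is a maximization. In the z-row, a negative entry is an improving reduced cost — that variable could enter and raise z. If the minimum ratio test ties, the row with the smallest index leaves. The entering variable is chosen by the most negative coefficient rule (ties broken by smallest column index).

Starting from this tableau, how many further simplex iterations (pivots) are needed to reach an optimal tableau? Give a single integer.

pivot: x2 in, s1 out → z = 1454/39
pivot: s5 in, x1 out → z = 622/15
No improving column remains; optimal.

2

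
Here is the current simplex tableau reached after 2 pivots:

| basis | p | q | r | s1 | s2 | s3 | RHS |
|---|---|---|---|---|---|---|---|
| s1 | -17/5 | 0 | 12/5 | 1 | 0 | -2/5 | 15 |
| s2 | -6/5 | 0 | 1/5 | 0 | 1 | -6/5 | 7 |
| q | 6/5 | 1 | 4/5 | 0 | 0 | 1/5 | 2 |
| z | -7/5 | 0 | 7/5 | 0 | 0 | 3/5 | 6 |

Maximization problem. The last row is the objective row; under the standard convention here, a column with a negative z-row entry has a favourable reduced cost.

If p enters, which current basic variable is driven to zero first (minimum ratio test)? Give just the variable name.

Ratios: row 1 (s1): entry -17/5 ≤ 0, skip; row 2 (s2): entry -6/5 ≤ 0, skip; row 3 (q): 2/(6/5) = 5/3.
Minimum ratio 5/3 is in the q row, so q leaves.

q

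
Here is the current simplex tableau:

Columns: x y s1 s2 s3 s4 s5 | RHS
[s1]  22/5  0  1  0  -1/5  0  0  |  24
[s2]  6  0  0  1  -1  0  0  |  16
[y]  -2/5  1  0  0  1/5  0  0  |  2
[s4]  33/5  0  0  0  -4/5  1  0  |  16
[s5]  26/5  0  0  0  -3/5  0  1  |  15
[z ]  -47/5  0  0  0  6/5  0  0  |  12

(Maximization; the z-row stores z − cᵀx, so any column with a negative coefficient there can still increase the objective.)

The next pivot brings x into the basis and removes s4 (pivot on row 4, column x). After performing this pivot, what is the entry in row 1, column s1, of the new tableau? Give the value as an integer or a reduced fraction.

1

Pivot element is row 4, column x: 33/5.
Normalize row 4: new (row 4, s1) = 0/(33/5) = 0.
row 1 ← row 1 − (22/5)·(new row 4): 1 − (22/5)·0 = 1.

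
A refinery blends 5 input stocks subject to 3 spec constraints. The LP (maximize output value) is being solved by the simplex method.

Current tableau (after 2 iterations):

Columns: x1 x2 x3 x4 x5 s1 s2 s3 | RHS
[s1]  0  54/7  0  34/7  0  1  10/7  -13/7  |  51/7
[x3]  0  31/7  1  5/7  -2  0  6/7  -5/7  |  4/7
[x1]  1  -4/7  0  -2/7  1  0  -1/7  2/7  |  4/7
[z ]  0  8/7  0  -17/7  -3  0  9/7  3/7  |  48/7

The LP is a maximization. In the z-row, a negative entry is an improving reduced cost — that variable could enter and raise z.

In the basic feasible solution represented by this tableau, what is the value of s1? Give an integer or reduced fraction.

s1 is basic (row 1); its value is the RHS of that row: 51/7.

51/7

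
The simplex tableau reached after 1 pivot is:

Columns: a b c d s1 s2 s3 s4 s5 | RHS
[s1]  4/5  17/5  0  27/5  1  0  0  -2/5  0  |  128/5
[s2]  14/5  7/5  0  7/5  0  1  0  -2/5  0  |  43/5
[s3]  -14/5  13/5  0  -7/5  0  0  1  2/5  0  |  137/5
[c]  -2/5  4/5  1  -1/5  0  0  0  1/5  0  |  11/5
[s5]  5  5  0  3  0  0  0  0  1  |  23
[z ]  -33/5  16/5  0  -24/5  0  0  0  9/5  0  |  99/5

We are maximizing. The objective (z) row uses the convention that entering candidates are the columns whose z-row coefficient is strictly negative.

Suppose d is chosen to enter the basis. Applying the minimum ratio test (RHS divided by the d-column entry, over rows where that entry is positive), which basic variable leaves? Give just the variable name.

Ratios: row 1 (s1): (128/5)/(27/5) = 128/27; row 2 (s2): (43/5)/(7/5) = 43/7; row 3 (s3): entry -7/5 ≤ 0, skip; row 4 (c): entry -1/5 ≤ 0, skip; row 5 (s5): 23/3 = 23/3.
Minimum ratio 128/27 is in the s1 row, so s1 leaves.

s1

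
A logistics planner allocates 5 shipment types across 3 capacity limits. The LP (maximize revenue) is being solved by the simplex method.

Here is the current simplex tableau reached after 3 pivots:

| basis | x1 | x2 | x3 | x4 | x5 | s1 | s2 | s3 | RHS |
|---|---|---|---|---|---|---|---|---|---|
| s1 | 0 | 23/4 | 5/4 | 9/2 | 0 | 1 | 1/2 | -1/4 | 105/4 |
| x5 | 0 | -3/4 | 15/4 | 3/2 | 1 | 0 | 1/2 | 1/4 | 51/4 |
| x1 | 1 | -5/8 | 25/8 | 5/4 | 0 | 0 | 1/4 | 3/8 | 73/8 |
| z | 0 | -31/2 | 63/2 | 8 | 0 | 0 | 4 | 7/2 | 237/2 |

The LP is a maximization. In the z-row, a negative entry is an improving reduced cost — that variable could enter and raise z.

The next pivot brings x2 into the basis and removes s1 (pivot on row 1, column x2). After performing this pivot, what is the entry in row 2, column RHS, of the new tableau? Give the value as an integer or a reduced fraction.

372/23

Pivot element is row 1, column x2: 23/4.
Normalize row 1: new (row 1, RHS) = (105/4)/(23/4) = 105/23.
row 2 ← row 2 − (-3/4)·(new row 1): 51/4 − (-3/4)·(105/23) = 372/23.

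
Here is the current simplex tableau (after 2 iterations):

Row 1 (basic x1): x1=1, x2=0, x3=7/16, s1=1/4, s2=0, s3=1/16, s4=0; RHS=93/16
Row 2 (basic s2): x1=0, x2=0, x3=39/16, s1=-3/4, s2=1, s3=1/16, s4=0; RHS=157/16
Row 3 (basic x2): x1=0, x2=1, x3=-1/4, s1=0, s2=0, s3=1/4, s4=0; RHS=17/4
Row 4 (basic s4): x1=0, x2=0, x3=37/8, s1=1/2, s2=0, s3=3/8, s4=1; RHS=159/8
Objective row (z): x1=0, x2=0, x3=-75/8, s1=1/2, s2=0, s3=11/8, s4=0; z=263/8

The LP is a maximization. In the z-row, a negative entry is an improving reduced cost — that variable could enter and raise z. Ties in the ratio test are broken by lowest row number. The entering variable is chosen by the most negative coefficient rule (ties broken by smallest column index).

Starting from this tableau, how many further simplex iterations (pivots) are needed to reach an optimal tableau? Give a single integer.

pivot: x3 in, s2 out → z = 918/13
pivot: s1 in, s4 out → z = 5413/75
No improving column remains; optimal.

2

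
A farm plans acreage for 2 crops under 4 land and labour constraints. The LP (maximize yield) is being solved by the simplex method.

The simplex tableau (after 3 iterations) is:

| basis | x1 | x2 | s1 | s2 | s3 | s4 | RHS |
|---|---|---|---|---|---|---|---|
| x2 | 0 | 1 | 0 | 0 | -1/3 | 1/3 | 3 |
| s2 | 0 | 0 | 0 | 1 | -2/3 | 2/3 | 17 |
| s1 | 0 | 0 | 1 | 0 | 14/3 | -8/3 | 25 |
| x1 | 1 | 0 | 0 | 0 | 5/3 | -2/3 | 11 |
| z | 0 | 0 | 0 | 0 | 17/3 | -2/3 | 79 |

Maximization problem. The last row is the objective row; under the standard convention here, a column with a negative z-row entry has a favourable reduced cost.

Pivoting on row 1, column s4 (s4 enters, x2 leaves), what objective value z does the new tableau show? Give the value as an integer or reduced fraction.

85

Minimum ratio for s4: 3/(1/3) = 9.
z changes by −(z-row coeff of s4)·ratio = −(-2/3)·9 = 6.
New z = 79 + 6 = 85.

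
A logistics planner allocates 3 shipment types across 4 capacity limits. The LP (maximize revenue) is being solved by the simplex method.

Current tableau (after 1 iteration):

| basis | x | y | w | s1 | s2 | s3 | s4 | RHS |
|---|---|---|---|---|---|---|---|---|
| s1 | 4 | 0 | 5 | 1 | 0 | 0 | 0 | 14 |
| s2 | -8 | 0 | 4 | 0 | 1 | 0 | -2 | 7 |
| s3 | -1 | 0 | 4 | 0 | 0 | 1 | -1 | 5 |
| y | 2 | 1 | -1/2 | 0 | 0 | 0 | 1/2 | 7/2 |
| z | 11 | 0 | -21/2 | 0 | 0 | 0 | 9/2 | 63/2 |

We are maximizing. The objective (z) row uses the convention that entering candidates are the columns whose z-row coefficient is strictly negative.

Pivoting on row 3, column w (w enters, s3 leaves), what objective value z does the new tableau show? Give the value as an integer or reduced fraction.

357/8

Minimum ratio for w: 5/4 = 5/4.
z changes by −(z-row coeff of w)·ratio = −(-21/2)·(5/4) = 105/8.
New z = 63/2 + (105/8) = 357/8.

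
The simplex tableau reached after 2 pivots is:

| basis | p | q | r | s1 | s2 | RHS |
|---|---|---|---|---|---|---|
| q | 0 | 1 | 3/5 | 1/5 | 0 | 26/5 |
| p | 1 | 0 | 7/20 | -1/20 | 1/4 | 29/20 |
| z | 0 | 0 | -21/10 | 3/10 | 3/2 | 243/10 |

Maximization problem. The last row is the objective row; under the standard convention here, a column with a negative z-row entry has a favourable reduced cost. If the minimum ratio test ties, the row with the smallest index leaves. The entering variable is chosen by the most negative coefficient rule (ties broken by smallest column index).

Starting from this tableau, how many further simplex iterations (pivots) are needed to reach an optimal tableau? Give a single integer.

pivot: r in, p out → z = 33
No improving column remains; optimal.

1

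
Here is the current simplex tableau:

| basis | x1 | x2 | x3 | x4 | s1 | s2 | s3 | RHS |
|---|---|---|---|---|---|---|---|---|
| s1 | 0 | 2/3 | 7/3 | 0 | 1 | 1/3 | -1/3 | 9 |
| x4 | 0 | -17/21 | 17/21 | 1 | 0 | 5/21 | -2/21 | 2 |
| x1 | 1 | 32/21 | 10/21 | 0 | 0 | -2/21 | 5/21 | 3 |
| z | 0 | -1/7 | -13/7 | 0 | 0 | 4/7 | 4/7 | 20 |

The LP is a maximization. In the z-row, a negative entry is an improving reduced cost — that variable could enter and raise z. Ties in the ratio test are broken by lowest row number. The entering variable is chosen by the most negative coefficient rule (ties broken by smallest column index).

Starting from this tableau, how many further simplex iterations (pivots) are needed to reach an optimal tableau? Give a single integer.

2

pivot: x3 in, x4 out → z = 418/17
pivot: x2 in, x1 out → z = 449/17
No improving column remains; optimal.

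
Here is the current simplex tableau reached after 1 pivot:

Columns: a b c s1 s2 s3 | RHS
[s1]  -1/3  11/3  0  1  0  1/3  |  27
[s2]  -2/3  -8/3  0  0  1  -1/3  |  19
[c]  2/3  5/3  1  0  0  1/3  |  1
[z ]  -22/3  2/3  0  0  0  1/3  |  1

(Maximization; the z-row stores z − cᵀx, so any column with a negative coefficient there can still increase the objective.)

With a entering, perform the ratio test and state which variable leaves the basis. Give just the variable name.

Ratios: row 1 (s1): entry -1/3 ≤ 0, skip; row 2 (s2): entry -2/3 ≤ 0, skip; row 3 (c): 1/(2/3) = 3/2.
Minimum ratio 3/2 is in the c row, so c leaves.

c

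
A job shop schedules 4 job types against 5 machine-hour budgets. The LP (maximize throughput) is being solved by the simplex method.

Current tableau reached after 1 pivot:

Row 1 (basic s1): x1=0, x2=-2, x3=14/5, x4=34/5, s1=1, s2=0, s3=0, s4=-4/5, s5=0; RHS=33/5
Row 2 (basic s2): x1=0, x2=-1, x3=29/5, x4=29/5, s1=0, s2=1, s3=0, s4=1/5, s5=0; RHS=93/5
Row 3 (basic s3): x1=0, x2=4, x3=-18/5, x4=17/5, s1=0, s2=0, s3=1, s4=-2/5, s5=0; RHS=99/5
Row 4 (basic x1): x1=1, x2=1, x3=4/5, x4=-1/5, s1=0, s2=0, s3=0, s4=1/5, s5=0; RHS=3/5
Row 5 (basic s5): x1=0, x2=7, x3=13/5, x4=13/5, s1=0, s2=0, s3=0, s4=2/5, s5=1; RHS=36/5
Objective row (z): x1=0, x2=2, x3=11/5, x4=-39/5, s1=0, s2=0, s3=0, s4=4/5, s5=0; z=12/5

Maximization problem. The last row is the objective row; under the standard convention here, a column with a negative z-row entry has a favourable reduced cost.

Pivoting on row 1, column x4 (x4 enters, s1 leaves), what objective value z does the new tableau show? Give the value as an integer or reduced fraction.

Minimum ratio for x4: (33/5)/(34/5) = 33/34.
z changes by −(z-row coeff of x4)·ratio = −(-39/5)·(33/34) = 1287/170.
New z = 12/5 + (1287/170) = 339/34.

339/34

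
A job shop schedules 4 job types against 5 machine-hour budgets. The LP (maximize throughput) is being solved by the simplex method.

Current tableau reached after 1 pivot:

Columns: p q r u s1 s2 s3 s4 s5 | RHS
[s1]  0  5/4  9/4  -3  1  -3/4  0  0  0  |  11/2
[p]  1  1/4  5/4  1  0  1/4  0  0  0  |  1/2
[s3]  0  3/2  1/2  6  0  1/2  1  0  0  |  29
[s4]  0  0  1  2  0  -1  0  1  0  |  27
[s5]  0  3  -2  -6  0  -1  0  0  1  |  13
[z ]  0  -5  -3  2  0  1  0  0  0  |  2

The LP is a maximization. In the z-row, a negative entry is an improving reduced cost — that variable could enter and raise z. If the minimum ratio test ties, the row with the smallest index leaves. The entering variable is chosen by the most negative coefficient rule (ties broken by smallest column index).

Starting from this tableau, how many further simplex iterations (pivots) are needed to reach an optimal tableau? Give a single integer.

1

pivot: q in, p out → z = 12
No improving column remains; optimal.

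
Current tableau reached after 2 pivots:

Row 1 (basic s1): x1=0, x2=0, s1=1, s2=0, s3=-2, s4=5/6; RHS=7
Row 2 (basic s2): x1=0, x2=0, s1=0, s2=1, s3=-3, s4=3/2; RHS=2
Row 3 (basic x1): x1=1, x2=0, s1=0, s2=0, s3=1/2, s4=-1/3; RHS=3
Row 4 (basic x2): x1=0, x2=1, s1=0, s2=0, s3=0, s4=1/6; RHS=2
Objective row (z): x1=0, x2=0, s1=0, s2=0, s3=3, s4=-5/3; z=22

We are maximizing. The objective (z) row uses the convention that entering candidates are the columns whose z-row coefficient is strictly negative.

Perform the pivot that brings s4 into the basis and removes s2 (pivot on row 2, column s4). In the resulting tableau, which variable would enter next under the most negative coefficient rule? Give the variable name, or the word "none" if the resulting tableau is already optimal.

s3

Pivot element 3/2. New z-row = old z-row − (-5/3)·(row 2/(3/2)).
Updated z-row coefficients: x1: 0, x2: 0, s1: 0, s2: 10/9, s3: -1/3, s4: 0.
The most negative is -1/3 in column s3, so s3 would enter next.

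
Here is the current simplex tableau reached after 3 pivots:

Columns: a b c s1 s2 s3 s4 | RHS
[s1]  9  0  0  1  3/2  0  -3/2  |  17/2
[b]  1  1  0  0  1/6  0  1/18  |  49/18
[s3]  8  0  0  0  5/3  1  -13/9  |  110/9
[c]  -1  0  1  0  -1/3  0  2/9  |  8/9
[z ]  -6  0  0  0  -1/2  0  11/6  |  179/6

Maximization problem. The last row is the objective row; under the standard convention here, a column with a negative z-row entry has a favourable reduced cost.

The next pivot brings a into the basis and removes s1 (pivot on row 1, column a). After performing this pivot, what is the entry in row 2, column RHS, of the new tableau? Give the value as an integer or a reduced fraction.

Pivot element is row 1, column a: 9.
Normalize row 1: new (row 1, RHS) = (17/2)/9 = 17/18.
row 2 ← row 2 − 1·(new row 1): 49/18 − 1·(17/18) = 16/9.

16/9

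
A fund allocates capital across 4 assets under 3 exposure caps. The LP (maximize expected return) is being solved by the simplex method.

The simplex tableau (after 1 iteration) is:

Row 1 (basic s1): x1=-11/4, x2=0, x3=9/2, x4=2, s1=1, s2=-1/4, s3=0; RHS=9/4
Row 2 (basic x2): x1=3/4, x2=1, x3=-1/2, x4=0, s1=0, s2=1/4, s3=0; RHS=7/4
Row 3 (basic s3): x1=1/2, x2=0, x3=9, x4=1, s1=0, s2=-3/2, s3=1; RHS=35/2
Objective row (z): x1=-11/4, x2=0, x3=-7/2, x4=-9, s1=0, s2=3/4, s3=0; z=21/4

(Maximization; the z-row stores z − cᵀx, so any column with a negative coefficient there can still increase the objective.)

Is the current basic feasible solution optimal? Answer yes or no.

Column x1 has objective-row coefficient -11/4, which is negative; an improving pivot exists, so not yet optimal.

no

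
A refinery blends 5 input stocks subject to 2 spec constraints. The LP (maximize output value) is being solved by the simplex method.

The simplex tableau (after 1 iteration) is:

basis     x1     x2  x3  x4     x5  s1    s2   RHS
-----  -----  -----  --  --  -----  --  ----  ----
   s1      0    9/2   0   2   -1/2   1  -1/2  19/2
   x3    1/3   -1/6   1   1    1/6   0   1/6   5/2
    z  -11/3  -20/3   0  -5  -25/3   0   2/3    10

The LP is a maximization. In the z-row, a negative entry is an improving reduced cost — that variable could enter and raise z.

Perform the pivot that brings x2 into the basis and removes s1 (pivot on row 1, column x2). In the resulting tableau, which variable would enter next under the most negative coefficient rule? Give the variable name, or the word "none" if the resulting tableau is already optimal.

Pivot element 9/2. New z-row = old z-row − (-20/3)·(row 1/(9/2)).
Updated z-row coefficients: x1: -11/3, x2: 0, x3: 0, x4: -55/27, x5: -245/27, s1: 40/27, s2: -2/27.
The most negative is -245/27 in column x5, so x5 would enter next.

x5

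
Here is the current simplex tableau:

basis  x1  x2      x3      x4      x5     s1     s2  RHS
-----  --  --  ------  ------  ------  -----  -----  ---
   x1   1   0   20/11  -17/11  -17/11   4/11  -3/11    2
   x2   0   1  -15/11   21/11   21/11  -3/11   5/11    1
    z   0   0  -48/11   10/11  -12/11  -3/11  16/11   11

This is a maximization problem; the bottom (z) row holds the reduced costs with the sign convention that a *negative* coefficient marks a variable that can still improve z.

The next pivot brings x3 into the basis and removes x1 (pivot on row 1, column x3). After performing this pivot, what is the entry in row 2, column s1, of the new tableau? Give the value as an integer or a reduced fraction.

Pivot element is row 1, column x3: 20/11.
Normalize row 1: new (row 1, s1) = (4/11)/(20/11) = 1/5.
row 2 ← row 2 − (-15/11)·(new row 1): -3/11 − (-15/11)·(1/5) = 0.

0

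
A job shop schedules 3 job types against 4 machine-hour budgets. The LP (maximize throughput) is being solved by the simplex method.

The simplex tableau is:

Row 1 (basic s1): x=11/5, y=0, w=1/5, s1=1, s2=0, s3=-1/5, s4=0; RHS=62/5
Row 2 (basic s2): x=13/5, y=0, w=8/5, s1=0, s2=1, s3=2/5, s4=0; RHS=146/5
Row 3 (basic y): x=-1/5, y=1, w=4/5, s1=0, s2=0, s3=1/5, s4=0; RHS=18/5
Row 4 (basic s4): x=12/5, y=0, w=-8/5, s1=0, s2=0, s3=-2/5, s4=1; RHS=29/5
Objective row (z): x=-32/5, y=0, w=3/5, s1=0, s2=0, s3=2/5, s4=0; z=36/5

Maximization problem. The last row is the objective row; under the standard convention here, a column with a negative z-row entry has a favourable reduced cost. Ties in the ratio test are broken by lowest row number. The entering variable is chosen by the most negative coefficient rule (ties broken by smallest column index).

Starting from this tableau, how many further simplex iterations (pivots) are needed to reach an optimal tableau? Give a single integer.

3

pivot: x in, s4 out → z = 68/3
pivot: w in, s1 out → z = 153/4
pivot: s3 in, y out → z = 42
No improving column remains; optimal.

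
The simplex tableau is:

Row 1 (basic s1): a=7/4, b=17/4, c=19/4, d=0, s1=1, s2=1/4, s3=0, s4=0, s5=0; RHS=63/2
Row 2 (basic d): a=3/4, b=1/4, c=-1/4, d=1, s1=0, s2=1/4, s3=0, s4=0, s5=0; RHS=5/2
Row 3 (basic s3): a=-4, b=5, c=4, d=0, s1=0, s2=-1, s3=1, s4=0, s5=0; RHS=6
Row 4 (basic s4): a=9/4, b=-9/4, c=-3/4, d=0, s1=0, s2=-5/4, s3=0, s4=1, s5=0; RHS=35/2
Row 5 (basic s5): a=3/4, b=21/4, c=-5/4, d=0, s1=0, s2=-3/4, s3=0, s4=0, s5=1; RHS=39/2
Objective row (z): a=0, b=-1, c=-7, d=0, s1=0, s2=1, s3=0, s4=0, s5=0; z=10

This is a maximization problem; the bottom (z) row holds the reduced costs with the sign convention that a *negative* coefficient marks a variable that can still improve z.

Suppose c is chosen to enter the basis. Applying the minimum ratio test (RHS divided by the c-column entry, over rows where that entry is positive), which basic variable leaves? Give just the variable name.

s3

Ratios: row 1 (s1): (63/2)/(19/4) = 126/19; row 2 (d): entry -1/4 ≤ 0, skip; row 3 (s3): 6/4 = 3/2; row 4 (s4): entry -3/4 ≤ 0, skip; row 5 (s5): entry -5/4 ≤ 0, skip.
Minimum ratio 3/2 is in the s3 row, so s3 leaves.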